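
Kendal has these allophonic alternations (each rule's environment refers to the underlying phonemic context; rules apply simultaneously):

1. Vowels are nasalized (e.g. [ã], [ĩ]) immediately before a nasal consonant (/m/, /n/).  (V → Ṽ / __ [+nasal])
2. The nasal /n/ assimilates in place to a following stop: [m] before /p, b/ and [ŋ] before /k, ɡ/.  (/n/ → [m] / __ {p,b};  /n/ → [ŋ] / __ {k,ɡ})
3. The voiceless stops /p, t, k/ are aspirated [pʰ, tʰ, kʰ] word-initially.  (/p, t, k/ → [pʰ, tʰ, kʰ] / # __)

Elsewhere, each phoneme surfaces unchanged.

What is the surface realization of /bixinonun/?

/b/ (word-initial) is unaffected → [b].
/i/ — between /b/ and /x/; rule 1 does not apply here → [i].
/x/ stays [x].
/i/ (between /x/ and /n/): before a nasal consonant, so rule 1 applies → [ĩ].
/n/ — between /i/ and /o/; rule 2 does not apply here → [n].
/o/ (between /n/ and /n/): before a nasal consonant, so rule 1 applies → [õ].
/n/ (between /o/ and /u/) fails the environment for rule 2, so it stays [n].
/u/ (between /n/ and /n/): before a nasal consonant, so rule 1 applies → [ũ].
/n/ (word-final): rule 2 targets it, but not before a labial or velar stop → unchanged [n].

[bixĩnõnũn]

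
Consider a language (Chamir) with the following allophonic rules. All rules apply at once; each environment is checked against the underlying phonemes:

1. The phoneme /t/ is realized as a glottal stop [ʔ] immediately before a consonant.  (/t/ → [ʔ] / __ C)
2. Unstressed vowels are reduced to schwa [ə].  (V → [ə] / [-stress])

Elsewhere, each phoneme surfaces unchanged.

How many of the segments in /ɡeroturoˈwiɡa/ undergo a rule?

5

Segments that undergo a rule: /e/ → [ə] (rule 2); /o/ → [ə] (rule 2); /u/ → [ə] (rule 2); /o/ → [ə] (rule 2); /a/ → [ə] (rule 2).
All other segments surface unchanged.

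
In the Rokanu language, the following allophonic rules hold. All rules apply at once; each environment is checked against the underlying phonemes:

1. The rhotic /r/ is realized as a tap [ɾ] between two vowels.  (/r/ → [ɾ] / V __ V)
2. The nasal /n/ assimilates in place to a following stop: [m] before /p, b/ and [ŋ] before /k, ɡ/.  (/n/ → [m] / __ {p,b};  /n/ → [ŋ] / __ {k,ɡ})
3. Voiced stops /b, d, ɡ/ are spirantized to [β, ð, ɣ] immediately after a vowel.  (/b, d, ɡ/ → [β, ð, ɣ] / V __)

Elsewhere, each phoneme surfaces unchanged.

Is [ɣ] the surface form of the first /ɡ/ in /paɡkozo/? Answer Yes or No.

Yes

/ɡ/ (between /a/ and /k/) occurs immediately after a vowel → [ɣ] by rule 3.
The actual realization is [ɣ], which matches [ɣ].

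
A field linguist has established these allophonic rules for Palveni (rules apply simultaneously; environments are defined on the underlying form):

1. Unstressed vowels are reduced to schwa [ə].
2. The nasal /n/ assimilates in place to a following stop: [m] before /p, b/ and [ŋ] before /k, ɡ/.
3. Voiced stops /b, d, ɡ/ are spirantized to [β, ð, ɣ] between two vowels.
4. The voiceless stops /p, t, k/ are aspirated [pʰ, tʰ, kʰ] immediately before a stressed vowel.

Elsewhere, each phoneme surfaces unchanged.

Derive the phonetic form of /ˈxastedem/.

/x/ (word-initial) is unaffected → [x].
/a/ (between /x/ and /s/) fails the environment for rule 1, so it stays [a].
/s/ (between /a/ and /t/): no rule targets it → [s].
/t/ (between /s/ and /e/) is in the target of rule 4 but the environment (immediately before a stressed vowel) is not met → [t].
/e/ (between /t/ and /d/): in an unstressed syllable, so rule 1 applies → [ə].
/d/ — between /e/ and /e/, between two vowels — surfaces as [ð] (rule 3).
/e/ — between /d/ and /m/, in an unstressed syllable — surfaces as [ə] (rule 1).
/m/ (word-final): no rule targets it → [m].

[ˈxastəðəm]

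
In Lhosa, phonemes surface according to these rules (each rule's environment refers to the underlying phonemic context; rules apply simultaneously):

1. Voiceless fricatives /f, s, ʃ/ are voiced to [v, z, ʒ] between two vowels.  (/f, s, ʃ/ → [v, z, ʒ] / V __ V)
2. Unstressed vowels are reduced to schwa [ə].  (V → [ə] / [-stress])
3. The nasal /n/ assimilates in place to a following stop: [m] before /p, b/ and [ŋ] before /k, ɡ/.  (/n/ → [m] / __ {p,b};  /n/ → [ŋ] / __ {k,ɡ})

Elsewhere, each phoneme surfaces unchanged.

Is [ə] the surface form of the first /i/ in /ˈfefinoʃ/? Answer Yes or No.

Yes

/i/ meets the environment for rule 2 (in an unstressed syllable) → [ə].
The actual realization is [ə], which matches [ə].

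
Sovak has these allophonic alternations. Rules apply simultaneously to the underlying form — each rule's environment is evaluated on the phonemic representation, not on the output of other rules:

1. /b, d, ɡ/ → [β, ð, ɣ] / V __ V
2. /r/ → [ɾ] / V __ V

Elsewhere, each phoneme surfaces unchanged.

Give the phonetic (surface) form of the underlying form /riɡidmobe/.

[riɣidmoβe]

/r/ — word-initial; rule 2 does not apply here → [r].
/i/ stays [i].
/ɡ/ — between /i/ and /i/, between two vowels — surfaces as [ɣ] (rule 1).
/i/ (between /ɡ/ and /d/) is unaffected → [i].
/d/ (between /i/ and /m/) fails the environment for rule 1, so it stays [d].
/m/ stays [m].
/o/ — not in any rule's target class → [o].
/b/ (between /o/ and /e/): between two vowels, so rule 1 applies → [β].
/e/ stays [e].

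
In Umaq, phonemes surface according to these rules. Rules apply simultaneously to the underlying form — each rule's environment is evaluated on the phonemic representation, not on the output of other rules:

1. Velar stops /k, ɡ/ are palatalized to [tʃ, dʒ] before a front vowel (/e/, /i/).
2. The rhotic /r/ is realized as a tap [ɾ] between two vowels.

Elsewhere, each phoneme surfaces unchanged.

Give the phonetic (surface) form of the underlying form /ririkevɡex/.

[riɾitʃevdʒex]

/r/ — word-initial; rule 2 does not apply here → [r].
Rule 2 applies to /r/ (between /i/ and /i/: between two vowels) → [ɾ].
/k/ meets the environment for rule 1 (before a front vowel) → [tʃ].
/ɡ/ (between /v/ and /e/) occurs before a front vowel → [dʒ] by rule 1.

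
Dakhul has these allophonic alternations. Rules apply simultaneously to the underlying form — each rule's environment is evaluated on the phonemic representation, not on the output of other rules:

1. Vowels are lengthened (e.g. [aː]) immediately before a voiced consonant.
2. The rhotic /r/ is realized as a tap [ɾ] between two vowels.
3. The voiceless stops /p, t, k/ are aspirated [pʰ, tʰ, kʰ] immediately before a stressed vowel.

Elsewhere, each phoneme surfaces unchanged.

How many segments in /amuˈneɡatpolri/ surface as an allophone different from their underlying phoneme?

Segments that undergo a rule: /a/ → [aː] (rule 1); /u/ → [uː] (rule 1); /e/ → [eː] (rule 1); /o/ → [oː] (rule 1).
All other segments surface unchanged.

4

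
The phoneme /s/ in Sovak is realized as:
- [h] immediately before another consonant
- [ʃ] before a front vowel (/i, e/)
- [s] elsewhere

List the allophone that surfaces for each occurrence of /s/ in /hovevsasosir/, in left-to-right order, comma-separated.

Occurrence 1 (position 6): no conditioning environment matches → elsewhere allophone [s].
Occurrence 2 (position 8): no conditioning environment matches → elsewhere allophone [s].
Occurrence 3 (position 10): before a front vowel (/i, e/) → [ʃ].

[s], [s], [ʃ]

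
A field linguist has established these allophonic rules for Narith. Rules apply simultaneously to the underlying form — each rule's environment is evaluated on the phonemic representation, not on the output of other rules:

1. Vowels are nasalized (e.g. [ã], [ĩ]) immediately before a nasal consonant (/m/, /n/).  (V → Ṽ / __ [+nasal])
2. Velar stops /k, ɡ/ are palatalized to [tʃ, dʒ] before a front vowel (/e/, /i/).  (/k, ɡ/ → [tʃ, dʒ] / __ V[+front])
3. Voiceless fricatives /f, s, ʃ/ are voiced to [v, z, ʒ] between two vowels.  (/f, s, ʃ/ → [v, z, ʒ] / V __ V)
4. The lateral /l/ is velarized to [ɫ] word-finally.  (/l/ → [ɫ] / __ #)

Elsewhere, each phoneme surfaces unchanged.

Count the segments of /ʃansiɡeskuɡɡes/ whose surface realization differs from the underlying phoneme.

Segments that undergo a rule: /a/ → [ã] (rule 1); /ɡ/ → [dʒ] (rule 2); /ɡ/ → [dʒ] (rule 2).
All other segments surface unchanged.

3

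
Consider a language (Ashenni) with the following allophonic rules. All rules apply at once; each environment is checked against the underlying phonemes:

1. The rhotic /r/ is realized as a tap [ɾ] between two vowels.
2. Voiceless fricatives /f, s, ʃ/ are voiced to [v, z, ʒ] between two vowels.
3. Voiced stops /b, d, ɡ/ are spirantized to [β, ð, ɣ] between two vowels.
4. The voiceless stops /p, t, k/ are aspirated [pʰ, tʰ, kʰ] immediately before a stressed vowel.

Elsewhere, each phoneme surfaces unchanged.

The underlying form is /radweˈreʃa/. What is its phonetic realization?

[radweˈɾeʒa]

/r/ (word-initial) is in the target of rule 1 but the environment (between two vowels) is not met → [r].
/a/ — not in any rule's target class → [a].
/d/ — between /a/ and /w/; rule 3 does not apply here → [d].
/w/ — not in any rule's target class → [w].
/e/ (between /w/ and /r/) is unaffected → [e].
/r/ (between /e/ and /e/): between two vowels, so rule 1 applies → [ɾ].
/e/ (between /r/ and /ʃ/): no rule targets it → [e].
/ʃ/ — between /e/ and /a/, between two vowels — surfaces as [ʒ] (rule 2).
/a/ (word-final) is unaffected → [a].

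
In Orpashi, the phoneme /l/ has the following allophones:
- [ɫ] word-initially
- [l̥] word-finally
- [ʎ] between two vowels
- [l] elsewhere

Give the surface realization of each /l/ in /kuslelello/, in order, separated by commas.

[l], [ʎ], [l], [l]

Occurrence 1 (position 4): no conditioning environment matches → elsewhere allophone [l].
Occurrence 2 (position 6): between two vowels → [ʎ].
Occurrence 3 (position 8): no conditioning environment matches → elsewhere allophone [l].
Occurrence 4 (position 9): no conditioning environment matches → elsewhere allophone [l].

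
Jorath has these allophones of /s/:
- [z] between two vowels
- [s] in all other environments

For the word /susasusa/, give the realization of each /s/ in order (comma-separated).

[s], [z], [z], [z]

Occurrence 1 (position 1): no conditioning environment matches → elsewhere allophone [s].
Occurrence 2 (position 3): between two vowels → [z].
Occurrence 3 (position 5): between two vowels → [z].
Occurrence 4 (position 7): between two vowels → [z].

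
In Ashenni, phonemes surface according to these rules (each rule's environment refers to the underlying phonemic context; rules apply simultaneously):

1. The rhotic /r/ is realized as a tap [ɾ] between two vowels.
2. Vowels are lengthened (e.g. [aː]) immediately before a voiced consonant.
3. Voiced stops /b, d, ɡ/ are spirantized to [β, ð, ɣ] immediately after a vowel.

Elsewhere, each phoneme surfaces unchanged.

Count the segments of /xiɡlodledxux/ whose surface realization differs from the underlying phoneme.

6

Segments that undergo a rule: /i/ → [iː] (rule 2); /ɡ/ → [ɣ] (rule 3); /o/ → [oː] (rule 2); /d/ → [ð] (rule 3); /e/ → [eː] (rule 2); /d/ → [ð] (rule 3).
All other segments surface unchanged.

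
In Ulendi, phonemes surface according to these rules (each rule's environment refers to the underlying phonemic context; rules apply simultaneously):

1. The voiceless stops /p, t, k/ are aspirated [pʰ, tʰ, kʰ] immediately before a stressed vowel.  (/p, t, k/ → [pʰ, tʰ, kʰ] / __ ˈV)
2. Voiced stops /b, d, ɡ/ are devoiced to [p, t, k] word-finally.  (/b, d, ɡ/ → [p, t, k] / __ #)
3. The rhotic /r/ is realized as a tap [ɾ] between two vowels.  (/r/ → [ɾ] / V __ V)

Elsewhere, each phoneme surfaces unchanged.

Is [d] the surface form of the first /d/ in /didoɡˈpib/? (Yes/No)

Yes

/d/ (word-initial) is in the target of rule 2 but the environment (word-finally) is not met → [d].
The actual realization is [d], which matches [d].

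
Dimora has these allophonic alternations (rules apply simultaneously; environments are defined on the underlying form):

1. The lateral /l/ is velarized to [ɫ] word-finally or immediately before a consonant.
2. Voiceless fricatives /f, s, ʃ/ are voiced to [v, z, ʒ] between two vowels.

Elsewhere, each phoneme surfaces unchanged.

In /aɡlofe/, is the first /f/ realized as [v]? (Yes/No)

/f/ (between /o/ and /e/): between two vowels, so rule 2 applies → [v].
The actual realization is [v], which matches [v].

Yes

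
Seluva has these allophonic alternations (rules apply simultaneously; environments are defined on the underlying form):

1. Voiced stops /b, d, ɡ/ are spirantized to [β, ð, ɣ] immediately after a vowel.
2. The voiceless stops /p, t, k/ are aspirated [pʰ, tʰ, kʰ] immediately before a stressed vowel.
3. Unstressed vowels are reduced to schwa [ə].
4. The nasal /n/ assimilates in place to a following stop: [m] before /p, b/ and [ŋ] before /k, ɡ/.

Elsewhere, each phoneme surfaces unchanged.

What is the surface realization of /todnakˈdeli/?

[təðnəkˈdelə]

/t/ (word-initial) is in the target of rule 2 but the environment (immediately before a stressed vowel) is not met → [t].
/o/ meets the environment for rule 3 (in an unstressed syllable) → [ə].
/d/ — between /o/ and /n/, immediately after a vowel — surfaces as [ð] (rule 1).
/n/ (between /d/ and /a/) fails the environment for rule 4, so it stays [n].
/a/ (between /n/ and /k/): in an unstressed syllable, so rule 3 applies → [ə].
/k/ (between /a/ and /d/): rule 2 targets it, but not immediately before a stressed vowel → unchanged [k].
/d/ — between /k/ and /e/; rule 1 does not apply here → [d].
/e/ — between /d/ and /l/; rule 3 does not apply here → [e].
/l/ stays [l].
/i/ (word-final): in an unstressed syllable, so rule 3 applies → [ə].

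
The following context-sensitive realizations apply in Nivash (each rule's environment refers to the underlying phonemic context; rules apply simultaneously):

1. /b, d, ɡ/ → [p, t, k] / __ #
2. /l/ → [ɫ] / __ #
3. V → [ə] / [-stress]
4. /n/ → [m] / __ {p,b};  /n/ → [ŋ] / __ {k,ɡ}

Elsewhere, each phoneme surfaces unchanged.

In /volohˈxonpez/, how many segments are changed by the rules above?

Segments that undergo a rule: /o/ → [ə] (rule 3); /o/ → [ə] (rule 3); /n/ → [m] (rule 4); /e/ → [ə] (rule 3).
All other segments surface unchanged.

4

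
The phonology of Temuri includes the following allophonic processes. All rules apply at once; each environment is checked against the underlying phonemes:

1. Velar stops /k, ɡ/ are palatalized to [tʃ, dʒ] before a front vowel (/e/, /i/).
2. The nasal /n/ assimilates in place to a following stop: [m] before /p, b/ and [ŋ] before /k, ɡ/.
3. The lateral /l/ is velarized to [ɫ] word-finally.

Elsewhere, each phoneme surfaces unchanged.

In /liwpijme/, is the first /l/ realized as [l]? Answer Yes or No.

/l/ (word-initial) fails the environment for rule 3, so it stays [l].
The actual realization is [l], which matches [l].

Yes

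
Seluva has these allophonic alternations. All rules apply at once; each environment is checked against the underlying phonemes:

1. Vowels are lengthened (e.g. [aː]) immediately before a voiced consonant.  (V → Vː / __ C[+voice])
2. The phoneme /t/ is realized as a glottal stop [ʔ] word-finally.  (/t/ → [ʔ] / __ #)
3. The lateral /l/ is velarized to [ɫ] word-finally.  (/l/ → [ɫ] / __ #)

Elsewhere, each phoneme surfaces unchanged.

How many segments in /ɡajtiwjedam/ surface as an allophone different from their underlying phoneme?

Segments that undergo a rule: /a/ → [aː] (rule 1); /i/ → [iː] (rule 1); /e/ → [eː] (rule 1); /a/ → [aː] (rule 1).
All other segments surface unchanged.

4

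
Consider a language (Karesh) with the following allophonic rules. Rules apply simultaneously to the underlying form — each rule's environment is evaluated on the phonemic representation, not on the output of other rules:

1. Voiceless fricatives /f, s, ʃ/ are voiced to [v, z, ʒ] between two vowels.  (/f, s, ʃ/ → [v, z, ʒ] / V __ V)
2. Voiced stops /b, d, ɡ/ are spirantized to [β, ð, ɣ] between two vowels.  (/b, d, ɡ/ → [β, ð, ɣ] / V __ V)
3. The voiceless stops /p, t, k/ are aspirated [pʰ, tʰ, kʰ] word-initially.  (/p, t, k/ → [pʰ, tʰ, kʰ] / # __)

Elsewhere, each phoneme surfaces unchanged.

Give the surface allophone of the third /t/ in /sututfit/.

/t/ (word-final) is in the target of rule 3 but the environment (word-initially) is not met → [t].

[t]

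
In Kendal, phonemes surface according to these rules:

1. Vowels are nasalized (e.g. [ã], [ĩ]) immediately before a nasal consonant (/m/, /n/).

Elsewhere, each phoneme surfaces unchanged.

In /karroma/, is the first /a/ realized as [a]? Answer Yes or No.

/a/ — between /k/ and /r/; rule 1 does not apply here → [a].
The actual realization is [a], which matches [a].

Yes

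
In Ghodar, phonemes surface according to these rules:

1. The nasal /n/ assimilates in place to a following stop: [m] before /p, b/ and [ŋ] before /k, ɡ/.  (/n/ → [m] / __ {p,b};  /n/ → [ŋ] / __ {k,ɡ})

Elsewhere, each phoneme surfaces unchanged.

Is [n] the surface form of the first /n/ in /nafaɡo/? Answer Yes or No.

/n/ (word-initial): rule 1 targets it, but not before a labial or velar stop → unchanged [n].
The actual realization is [n], which matches [n].

Yes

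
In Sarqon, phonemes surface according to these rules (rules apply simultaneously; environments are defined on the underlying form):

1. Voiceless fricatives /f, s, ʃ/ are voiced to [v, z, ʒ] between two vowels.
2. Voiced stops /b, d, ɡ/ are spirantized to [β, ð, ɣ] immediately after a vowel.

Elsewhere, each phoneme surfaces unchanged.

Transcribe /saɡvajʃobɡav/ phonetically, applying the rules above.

/s/ (word-initial) fails the environment for rule 1, so it stays [s].
/a/ stays [a].
/ɡ/ (between /a/ and /v/): immediately after a vowel, so rule 2 applies → [ɣ].
/v/ — not in any rule's target class → [v].
/a/ stays [a].
/j/ stays [j].
/ʃ/ (between /j/ and /o/) is in the target of rule 1 but the environment (between two vowels) is not met → [ʃ].
/o/ — not in any rule's target class → [o].
/b/ — between /o/ and /ɡ/, immediately after a vowel — surfaces as [β] (rule 2).
/ɡ/ — between /b/ and /a/; rule 2 does not apply here → [ɡ].
/a/ (between /ɡ/ and /v/) is unaffected → [a].
/v/ (word-final): no rule targets it → [v].

[saɣvajʃoβɡav]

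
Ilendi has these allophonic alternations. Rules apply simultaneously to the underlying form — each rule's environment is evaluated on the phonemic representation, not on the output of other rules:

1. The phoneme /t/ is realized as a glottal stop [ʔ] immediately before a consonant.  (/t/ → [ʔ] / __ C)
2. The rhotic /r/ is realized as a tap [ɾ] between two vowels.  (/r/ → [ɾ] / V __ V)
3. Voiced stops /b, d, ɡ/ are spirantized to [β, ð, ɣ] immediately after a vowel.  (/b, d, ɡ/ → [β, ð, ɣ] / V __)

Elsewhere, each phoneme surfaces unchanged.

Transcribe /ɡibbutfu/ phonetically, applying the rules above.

/ɡ/ (word-initial) is in the target of rule 3 but the environment (immediately after a vowel) is not met → [ɡ].
/b/ — between /i/ and /b/, immediately after a vowel — surfaces as [β] (rule 3).
/b/ (between /b/ and /u/) is in the target of rule 3 but the environment (immediately after a vowel) is not met → [b].
/t/ — between /u/ and /f/, immediately before a consonant — surfaces as [ʔ] (rule 1).

[ɡiβbuʔfu]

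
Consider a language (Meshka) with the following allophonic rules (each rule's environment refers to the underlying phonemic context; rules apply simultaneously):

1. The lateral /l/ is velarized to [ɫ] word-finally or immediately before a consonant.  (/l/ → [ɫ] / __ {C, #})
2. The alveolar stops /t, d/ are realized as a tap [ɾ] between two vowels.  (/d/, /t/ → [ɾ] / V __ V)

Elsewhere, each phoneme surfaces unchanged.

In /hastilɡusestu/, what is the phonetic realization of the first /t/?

/t/ (between /s/ and /i/): rule 2 targets it, but not between two vowels → unchanged [t].

[t]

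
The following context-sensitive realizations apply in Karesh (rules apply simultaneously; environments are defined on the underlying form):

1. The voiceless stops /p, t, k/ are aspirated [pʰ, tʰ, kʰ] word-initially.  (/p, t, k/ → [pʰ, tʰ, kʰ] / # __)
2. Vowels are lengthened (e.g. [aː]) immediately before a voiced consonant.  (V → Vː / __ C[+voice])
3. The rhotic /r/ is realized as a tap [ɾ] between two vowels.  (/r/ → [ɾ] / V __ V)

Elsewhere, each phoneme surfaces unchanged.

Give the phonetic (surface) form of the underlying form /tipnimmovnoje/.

/t/ meets the environment for rule 1 (word-initially) → [tʰ].
/i/ (between /t/ and /p/) is in the target of rule 2 but the environment (before a voiced consonant) is not met → [i].
/p/ (between /i/ and /n/) is in the target of rule 1 but the environment (word-initially) is not met → [p].
/n/ stays [n].
/i/ (between /n/ and /m/): before a voiced consonant, so rule 2 applies → [iː].
/m/ stays [m].
/m/ (between /m/ and /o/) is unaffected → [m].
/o/ (between /m/ and /v/): before a voiced consonant, so rule 2 applies → [oː].
/v/ (between /o/ and /n/): no rule targets it → [v].
/n/ stays [n].
/o/ meets the environment for rule 2 (before a voiced consonant) → [oː].
/j/ (between /o/ and /e/): no rule targets it → [j].
/e/ (word-final) is in the target of rule 2 but the environment (before a voiced consonant) is not met → [e].

[tʰipniːmmoːvnoːje]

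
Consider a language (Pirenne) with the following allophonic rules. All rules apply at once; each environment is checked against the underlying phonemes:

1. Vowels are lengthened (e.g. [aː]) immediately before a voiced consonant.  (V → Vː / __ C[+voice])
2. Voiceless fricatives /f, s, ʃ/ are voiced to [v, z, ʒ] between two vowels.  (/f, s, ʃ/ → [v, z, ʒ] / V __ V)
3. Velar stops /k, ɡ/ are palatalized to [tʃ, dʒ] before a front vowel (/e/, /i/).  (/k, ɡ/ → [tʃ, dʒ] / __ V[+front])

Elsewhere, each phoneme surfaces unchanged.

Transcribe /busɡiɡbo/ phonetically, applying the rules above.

[busdʒiːɡbo]

/u/ — between /b/ and /s/; rule 1 does not apply here → [u].
/s/ (between /u/ and /ɡ/) fails the environment for rule 2, so it stays [s].
/ɡ/ meets the environment for rule 3 (before a front vowel) → [dʒ].
Rule 1 applies to /i/ (between /ɡ/ and /ɡ/: before a voiced consonant) → [iː].
/ɡ/ (between /i/ and /b/) is in the target of rule 3 but the environment (before a front vowel) is not met → [ɡ].
/o/ (word-final) fails the environment for rule 1, so it stays [o].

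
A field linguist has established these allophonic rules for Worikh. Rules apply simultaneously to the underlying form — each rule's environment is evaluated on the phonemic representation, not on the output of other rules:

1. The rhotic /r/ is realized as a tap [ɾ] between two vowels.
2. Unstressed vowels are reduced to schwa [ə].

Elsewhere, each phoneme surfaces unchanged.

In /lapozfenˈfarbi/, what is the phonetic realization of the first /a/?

[ə]

/a/ (between /l/ and /p/): in an unstressed syllable, so rule 2 applies → [ə].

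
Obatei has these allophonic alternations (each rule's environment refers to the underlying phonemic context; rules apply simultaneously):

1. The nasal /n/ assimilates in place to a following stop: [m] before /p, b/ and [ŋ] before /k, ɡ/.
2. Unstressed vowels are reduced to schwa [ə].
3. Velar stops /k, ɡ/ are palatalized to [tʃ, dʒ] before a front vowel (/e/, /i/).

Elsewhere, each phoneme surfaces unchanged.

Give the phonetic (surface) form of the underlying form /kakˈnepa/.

/k/ — word-initial; rule 3 does not apply here → [k].
/a/ (between /k/ and /k/): in an unstressed syllable, so rule 2 applies → [ə].
/k/ — between /a/ and /n/; rule 3 does not apply here → [k].
/n/ — between /k/ and /e/; rule 1 does not apply here → [n].
/e/ (between /n/ and /p/) fails the environment for rule 2, so it stays [e].
/p/ (between /e/ and /a/): no rule targets it → [p].
/a/ (word-final): in an unstressed syllable, so rule 2 applies → [ə].

[kəkˈnepə]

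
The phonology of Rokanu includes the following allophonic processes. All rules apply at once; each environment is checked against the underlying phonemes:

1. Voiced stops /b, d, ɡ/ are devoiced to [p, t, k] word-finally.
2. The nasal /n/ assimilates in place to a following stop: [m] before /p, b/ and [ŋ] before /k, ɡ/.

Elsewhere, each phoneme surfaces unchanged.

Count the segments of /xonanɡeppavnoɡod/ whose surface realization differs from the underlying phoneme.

Segments that undergo a rule: /n/ → [ŋ] (rule 2); /d/ → [t] (rule 1).
All other segments surface unchanged.

2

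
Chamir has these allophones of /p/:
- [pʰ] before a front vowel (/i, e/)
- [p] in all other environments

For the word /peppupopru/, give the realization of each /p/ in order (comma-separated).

[pʰ], [p], [p], [p], [p]

Occurrence 1 (position 1): before a front vowel (/i, e/) → [pʰ].
Occurrence 2 (position 3): no conditioning environment matches → elsewhere allophone [p].
Occurrence 3 (position 4): no conditioning environment matches → elsewhere allophone [p].
Occurrence 4 (position 6): no conditioning environment matches → elsewhere allophone [p].
Occurrence 5 (position 8): no conditioning environment matches → elsewhere allophone [p].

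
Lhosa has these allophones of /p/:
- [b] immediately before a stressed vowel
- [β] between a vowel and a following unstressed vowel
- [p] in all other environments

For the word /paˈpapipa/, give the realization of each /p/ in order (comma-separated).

[p], [b], [β], [β]

Occurrence 1 (position 1): no conditioning environment matches → elsewhere allophone [p].
Occurrence 2 (position 3): immediately before a stressed vowel → [b].
Occurrence 3 (position 5): between a vowel and a following unstressed vowel → [β].
Occurrence 4 (position 7): between a vowel and a following unstressed vowel → [β].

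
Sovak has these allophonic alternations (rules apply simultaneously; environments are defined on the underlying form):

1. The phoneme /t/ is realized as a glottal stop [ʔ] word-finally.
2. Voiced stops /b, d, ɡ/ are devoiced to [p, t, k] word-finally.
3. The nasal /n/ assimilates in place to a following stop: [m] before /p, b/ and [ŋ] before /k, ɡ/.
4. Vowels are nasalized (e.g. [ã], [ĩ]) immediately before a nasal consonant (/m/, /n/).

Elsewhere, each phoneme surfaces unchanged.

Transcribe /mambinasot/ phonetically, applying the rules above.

[mãmbĩnasoʔ]

/m/ stays [m].
/a/ (between /m/ and /m/): before a nasal consonant, so rule 4 applies → [ã].
/m/ — not in any rule's target class → [m].
/b/ (between /m/ and /i/) fails the environment for rule 2, so it stays [b].
/i/ (between /b/ and /n/) occurs before a nasal consonant → [ĩ] by rule 4.
/n/ (between /i/ and /a/) fails the environment for rule 3, so it stays [n].
/a/ — between /n/ and /s/; rule 4 does not apply here → [a].
/s/ (between /a/ and /o/) is unaffected → [s].
/o/ (between /s/ and /t/) is in the target of rule 4 but the environment (before a nasal consonant) is not met → [o].
/t/ — word-final, word-finally — surfaces as [ʔ] (rule 1).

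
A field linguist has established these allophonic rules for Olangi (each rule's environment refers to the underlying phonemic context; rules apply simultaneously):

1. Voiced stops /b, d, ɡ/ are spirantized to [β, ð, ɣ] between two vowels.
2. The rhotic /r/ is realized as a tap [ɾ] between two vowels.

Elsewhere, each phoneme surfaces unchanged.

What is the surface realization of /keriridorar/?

/k/ stays [k].
/e/ (between /k/ and /r/) is unaffected → [e].
/r/ (between /e/ and /i/): between two vowels, so rule 2 applies → [ɾ].
/i/ (between /r/ and /r/) is unaffected → [i].
/r/ meets the environment for rule 2 (between two vowels) → [ɾ].
/i/ — not in any rule's target class → [i].
Rule 1 applies to /d/ (between /i/ and /o/: between two vowels) → [ð].
/o/ (between /d/ and /r/) is unaffected → [o].
/r/ (between /o/ and /a/): between two vowels, so rule 2 applies → [ɾ].
/a/ (between /r/ and /r/): no rule targets it → [a].
/r/ (word-final): rule 2 targets it, but not between two vowels → unchanged [r].

[keɾiɾiðoɾar]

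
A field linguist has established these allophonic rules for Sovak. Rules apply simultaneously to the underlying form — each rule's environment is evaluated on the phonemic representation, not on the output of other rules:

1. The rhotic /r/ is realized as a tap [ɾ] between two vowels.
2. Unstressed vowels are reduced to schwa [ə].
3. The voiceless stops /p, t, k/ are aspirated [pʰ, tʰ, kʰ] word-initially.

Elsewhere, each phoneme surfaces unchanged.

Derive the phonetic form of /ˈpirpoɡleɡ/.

/p/ (word-initial) occurs word-initially → [pʰ] by rule 3.
/i/ — between /p/ and /r/; rule 2 does not apply here → [i].
/r/ (between /i/ and /p/) is in the target of rule 1 but the environment (between two vowels) is not met → [r].
/p/ (between /r/ and /o/) is in the target of rule 3 but the environment (word-initially) is not met → [p].
Rule 2 applies to /o/ (between /p/ and /ɡ/: in an unstressed syllable) → [ə].
/ɡ/ stays [ɡ].
/l/ stays [l].
/e/ — between /l/ and /ɡ/, in an unstressed syllable — surfaces as [ə] (rule 2).
/ɡ/ (word-final): no rule targets it → [ɡ].

[ˈpʰirpəɡləɡ]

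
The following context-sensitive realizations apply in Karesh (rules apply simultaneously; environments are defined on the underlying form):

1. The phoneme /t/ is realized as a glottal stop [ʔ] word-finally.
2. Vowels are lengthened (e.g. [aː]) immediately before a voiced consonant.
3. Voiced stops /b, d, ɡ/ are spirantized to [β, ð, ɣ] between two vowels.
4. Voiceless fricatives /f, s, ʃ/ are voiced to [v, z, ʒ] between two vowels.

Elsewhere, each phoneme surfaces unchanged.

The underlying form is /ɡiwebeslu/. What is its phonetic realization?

/ɡ/ (word-initial) fails the environment for rule 3, so it stays [ɡ].
/i/ (between /ɡ/ and /w/): before a voiced consonant, so rule 2 applies → [iː].
/w/ — not in any rule's target class → [w].
/e/ — between /w/ and /b/, before a voiced consonant — surfaces as [eː] (rule 2).
/b/ meets the environment for rule 3 (between two vowels) → [β].
/e/ (between /b/ and /s/) is in the target of rule 2 but the environment (before a voiced consonant) is not met → [e].
/s/ (between /e/ and /l/) fails the environment for rule 4, so it stays [s].
/l/ stays [l].
/u/ — word-final; rule 2 does not apply here → [u].

[ɡiːweːβeslu]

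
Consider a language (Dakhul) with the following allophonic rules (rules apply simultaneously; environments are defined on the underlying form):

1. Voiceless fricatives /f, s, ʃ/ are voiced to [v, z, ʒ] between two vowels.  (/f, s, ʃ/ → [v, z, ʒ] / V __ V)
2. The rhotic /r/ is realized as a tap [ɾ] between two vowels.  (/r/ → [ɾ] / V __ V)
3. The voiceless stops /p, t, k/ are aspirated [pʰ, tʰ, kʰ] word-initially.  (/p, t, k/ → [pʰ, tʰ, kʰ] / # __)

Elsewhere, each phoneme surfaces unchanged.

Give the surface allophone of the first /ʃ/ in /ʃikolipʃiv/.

/ʃ/ (word-initial) fails the environment for rule 1, so it stays [ʃ].

[ʃ]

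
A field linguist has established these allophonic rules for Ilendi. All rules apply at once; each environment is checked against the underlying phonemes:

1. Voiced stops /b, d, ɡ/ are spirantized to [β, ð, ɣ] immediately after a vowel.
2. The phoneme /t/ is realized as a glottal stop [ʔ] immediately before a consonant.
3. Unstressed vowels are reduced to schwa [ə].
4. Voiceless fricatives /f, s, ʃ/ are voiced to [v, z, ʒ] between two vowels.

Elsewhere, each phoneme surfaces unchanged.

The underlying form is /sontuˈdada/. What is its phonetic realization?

/s/ — word-initial; rule 4 does not apply here → [s].
Rule 3 applies to /o/ (between /s/ and /n/: in an unstressed syllable) → [ə].
/n/ (between /o/ and /t/): no rule targets it → [n].
/t/ (between /n/ and /u/) fails the environment for rule 2, so it stays [t].
/u/ (between /t/ and /d/) occurs in an unstressed syllable → [ə] by rule 3.
Rule 1 applies to /d/ (between /u/ and /a/: immediately after a vowel) → [ð].
/a/ (between /d/ and /d/) fails the environment for rule 3, so it stays [a].
/d/ — between /a/ and /a/, immediately after a vowel — surfaces as [ð] (rule 1).
/a/ meets the environment for rule 3 (in an unstressed syllable) → [ə].

[səntəˈðaðə]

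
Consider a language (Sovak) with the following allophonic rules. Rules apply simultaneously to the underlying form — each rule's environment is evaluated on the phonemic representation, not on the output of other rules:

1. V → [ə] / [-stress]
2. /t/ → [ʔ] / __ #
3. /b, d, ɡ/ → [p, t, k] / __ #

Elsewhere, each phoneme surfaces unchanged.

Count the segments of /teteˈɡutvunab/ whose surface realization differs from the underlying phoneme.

5

Segments that undergo a rule: /e/ → [ə] (rule 1); /e/ → [ə] (rule 1); /u/ → [ə] (rule 1); /a/ → [ə] (rule 1); /b/ → [p] (rule 3).
All other segments surface unchanged.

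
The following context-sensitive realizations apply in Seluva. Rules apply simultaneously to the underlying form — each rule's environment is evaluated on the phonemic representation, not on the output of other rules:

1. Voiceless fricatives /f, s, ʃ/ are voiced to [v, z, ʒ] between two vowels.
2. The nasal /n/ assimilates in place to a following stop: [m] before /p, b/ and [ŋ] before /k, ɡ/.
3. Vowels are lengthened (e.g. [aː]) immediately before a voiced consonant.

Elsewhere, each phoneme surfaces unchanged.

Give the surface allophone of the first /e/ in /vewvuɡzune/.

/e/ — between /v/ and /w/, before a voiced consonant — surfaces as [eː] (rule 3).

[eː]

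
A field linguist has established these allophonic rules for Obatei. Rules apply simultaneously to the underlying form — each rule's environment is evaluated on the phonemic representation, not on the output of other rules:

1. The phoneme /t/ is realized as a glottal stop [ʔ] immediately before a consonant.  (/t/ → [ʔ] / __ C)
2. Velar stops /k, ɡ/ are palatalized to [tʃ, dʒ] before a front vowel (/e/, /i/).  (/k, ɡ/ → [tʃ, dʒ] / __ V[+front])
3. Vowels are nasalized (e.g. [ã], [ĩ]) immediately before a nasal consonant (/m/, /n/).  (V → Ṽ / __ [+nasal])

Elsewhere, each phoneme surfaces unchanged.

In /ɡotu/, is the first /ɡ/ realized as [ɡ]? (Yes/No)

/ɡ/ — word-initial; rule 2 does not apply here → [ɡ].
The actual realization is [ɡ], which matches [ɡ].

Yes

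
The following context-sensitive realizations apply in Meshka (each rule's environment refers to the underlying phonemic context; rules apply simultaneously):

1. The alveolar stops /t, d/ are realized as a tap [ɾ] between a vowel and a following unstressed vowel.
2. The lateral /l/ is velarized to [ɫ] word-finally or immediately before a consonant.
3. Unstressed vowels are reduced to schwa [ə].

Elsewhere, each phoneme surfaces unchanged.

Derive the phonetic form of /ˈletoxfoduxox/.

/l/ (word-initial) fails the environment for rule 2, so it stays [l].
/e/ (between /l/ and /t/): rule 3 targets it, but not in an unstressed syllable → unchanged [e].
/t/ (between /e/ and /o/): between a vowel and a following unstressed vowel, so rule 1 applies → [ɾ].
/o/ (between /t/ and /x/): in an unstressed syllable, so rule 3 applies → [ə].
/x/ (between /o/ and /f/): no rule targets it → [x].
/f/ stays [f].
/o/ meets the environment for rule 3 (in an unstressed syllable) → [ə].
/d/ — between /o/ and /u/, between a vowel and a following unstressed vowel — surfaces as [ɾ] (rule 1).
/u/ meets the environment for rule 3 (in an unstressed syllable) → [ə].
/x/ (between /u/ and /o/) is unaffected → [x].
Rule 3 applies to /o/ (between /x/ and /x/: in an unstressed syllable) → [ə].
/x/ stays [x].

[ˈleɾəxfəɾəxəx]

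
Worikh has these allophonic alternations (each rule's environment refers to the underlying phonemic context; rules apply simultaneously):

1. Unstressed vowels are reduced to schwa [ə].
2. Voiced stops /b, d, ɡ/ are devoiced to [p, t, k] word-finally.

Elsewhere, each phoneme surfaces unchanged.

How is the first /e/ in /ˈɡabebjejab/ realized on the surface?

/e/ (between /b/ and /b/) occurs in an unstressed syllable → [ə] by rule 1.

[ə]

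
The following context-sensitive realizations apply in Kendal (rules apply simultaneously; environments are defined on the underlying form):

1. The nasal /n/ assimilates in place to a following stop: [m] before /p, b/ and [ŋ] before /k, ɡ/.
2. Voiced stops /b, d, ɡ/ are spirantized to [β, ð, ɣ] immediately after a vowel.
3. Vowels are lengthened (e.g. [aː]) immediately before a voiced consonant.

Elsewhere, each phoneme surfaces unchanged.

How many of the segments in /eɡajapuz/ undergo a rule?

Segments that undergo a rule: /e/ → [eː] (rule 3); /ɡ/ → [ɣ] (rule 2); /a/ → [aː] (rule 3); /u/ → [uː] (rule 3).
All other segments surface unchanged.

4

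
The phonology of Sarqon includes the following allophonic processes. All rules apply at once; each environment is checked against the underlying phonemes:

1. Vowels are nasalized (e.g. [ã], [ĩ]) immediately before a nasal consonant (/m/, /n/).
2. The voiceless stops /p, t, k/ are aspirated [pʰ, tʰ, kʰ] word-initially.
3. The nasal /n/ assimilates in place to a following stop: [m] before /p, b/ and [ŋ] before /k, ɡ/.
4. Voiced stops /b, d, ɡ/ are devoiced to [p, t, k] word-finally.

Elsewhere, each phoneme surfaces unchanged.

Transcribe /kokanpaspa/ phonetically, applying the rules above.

/k/ (word-initial) occurs word-initially → [kʰ] by rule 2.
/o/ — between /k/ and /k/; rule 1 does not apply here → [o].
/k/ (between /o/ and /a/) is in the target of rule 2 but the environment (word-initially) is not met → [k].
/a/ meets the environment for rule 1 (before a nasal consonant) → [ã].
/n/ (between /a/ and /p/): before a labial or velar stop, so rule 3 applies → [m].
/p/ (between /n/ and /a/): rule 2 targets it, but not word-initially → unchanged [p].
/a/ (between /p/ and /s/) is in the target of rule 1 but the environment (before a nasal consonant) is not met → [a].
/s/ (between /a/ and /p/) is unaffected → [s].
/p/ (between /s/ and /a/) fails the environment for rule 2, so it stays [p].
/a/ (word-final) fails the environment for rule 1, so it stays [a].

[kʰokãmpaspa]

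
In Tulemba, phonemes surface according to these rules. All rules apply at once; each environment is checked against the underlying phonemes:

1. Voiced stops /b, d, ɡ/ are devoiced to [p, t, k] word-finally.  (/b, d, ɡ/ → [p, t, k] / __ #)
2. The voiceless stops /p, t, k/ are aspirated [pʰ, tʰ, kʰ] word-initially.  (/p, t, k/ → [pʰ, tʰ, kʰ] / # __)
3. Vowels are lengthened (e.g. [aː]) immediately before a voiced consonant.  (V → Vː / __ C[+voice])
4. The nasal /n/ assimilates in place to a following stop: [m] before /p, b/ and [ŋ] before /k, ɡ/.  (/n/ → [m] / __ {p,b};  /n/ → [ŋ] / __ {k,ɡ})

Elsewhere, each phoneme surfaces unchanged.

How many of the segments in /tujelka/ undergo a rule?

3

Segments that undergo a rule: /t/ → [tʰ] (rule 2); /u/ → [uː] (rule 3); /e/ → [eː] (rule 3).
All other segments surface unchanged.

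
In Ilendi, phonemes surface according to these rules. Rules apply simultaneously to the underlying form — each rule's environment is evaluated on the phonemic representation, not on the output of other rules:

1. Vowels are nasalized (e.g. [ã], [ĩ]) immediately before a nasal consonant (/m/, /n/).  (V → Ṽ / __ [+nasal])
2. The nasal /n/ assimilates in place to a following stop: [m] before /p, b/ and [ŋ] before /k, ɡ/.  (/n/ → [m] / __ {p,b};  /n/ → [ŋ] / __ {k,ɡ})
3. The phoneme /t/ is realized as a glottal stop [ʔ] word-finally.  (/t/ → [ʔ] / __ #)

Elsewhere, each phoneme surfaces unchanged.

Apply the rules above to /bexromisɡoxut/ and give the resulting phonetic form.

/b/ (word-initial): no rule targets it → [b].
/e/ — between /b/ and /x/; rule 1 does not apply here → [e].
/x/ stays [x].
/r/ (between /x/ and /o/): no rule targets it → [r].
/o/ (between /r/ and /m/) occurs before a nasal consonant → [õ] by rule 1.
/m/ (between /o/ and /i/) is unaffected → [m].
/i/ — between /m/ and /s/; rule 1 does not apply here → [i].
/s/ (between /i/ and /ɡ/): no rule targets it → [s].
/ɡ/ stays [ɡ].
/o/ (between /ɡ/ and /x/) is in the target of rule 1 but the environment (before a nasal consonant) is not met → [o].
/x/ (between /o/ and /u/) is unaffected → [x].
/u/ (between /x/ and /t/) fails the environment for rule 1, so it stays [u].
/t/ meets the environment for rule 3 (word-finally) → [ʔ].

[bexrõmisɡoxuʔ]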